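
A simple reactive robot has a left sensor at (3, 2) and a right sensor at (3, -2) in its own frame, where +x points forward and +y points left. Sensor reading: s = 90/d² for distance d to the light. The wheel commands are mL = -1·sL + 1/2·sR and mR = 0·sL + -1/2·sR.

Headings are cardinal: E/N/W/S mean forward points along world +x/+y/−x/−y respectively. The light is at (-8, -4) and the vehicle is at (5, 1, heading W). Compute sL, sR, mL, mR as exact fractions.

90/109 90/149 -8505/16241 -45/149

left sensor world pos  = (2, -1); dL² = 109
right sensor world pos = (2, 3); dR² = 149
sL = 90/109 = 90/109
sR = 90/149 = 90/149
mL = -1·sL + 1/2·sR = -8505/16241
mR = 0·sL + -1/2·sR = -45/149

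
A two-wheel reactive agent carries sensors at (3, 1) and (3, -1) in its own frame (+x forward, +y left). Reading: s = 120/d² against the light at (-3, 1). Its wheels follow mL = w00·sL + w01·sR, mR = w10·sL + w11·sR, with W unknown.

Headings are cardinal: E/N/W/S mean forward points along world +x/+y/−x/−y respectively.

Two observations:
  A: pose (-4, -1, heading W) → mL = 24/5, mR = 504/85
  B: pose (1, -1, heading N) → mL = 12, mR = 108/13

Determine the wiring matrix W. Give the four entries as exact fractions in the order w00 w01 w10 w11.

1 0 1/2 1/2

obs A: pose=(-4,-1,W) → sL=24/5, sR=120/17, mL=24/5, mR=504/85
obs B: pose=(1,-1,N) → sL=12, sR=60/13, mL=12, mR=108/13
sensor matrix S = [[24/5, 120/17], [12, 60/13]]; det S = -13824/221
solve [mL_A; mL_B] = S·[w00; w01] and [mR_A; mR_B] = S·[w10; w11]:
  w00 = 1, w01 = 0, w10 = 1/2, w11 = 1/2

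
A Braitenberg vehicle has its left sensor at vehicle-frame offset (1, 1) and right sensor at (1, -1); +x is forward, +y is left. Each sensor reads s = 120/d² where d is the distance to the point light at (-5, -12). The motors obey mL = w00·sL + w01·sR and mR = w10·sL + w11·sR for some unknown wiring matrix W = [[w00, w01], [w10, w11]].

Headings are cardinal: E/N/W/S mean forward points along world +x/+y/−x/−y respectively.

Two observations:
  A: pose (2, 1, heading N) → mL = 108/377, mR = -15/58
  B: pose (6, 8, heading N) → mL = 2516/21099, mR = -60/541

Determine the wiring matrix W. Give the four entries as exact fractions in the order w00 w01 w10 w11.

1 -1/2 -1/2 0

obs A: pose=(2,1,N) → sL=15/29, sR=6/13, mL=108/377, mR=-15/58
obs B: pose=(6,8,N) → sL=120/541, sR=8/39, mL=2516/21099, mR=-60/541
sensor matrix S = [[15/29, 6/13], [120/541, 8/39]]; det S = 760/203957
solve [mL_A; mL_B] = S·[w00; w01] and [mR_A; mR_B] = S·[w10; w11]:
  w00 = 1, w01 = -1/2, w10 = -1/2, w11 = 0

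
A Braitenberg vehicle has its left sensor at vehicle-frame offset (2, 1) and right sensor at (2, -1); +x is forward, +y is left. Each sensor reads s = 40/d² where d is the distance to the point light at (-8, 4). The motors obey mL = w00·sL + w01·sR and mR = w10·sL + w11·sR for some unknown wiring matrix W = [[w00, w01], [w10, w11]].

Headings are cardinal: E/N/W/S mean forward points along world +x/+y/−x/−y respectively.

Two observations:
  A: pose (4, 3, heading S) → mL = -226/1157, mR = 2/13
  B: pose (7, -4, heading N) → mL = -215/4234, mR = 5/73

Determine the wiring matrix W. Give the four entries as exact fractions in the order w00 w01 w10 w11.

obs A: pose=(4,3,S) → sL=20/89, sR=4/13, mL=-226/1157, mR=2/13
obs B: pose=(7,-4,N) → sL=5/29, sR=10/73, mL=-215/4234, mR=5/73
sensor matrix S = [[20/89, 4/13], [5/29, 10/73]]; det S = -54540/2449369
solve [mL_A; mL_B] = S·[w00; w01] and [mR_A; mR_B] = S·[w10; w11]:
  w00 = 1/2, w01 = -1, w10 = 0, w11 = 1/2

1/2 -1 0 1/2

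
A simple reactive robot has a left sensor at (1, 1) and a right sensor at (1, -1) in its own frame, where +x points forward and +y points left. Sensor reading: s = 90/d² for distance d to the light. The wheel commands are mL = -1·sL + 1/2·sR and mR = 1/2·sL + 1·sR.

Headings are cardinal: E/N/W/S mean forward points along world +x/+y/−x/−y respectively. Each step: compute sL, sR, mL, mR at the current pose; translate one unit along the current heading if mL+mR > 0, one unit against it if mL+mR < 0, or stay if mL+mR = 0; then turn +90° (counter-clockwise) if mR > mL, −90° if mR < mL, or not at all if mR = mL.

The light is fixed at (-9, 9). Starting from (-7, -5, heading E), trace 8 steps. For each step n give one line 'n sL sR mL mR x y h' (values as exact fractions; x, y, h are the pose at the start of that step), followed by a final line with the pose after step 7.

0 45/89 5/13 -725/2314 1475/2314 -7 -5 E
1 90/173 18/37 -1773/6401 4779/6401 -6 -5 N
2 9/20 45/74 -27/185 1233/1480 -6 -4 W
3 18/41 90/197 -1701/8077 5463/8077 -7 -4 S
4 45/89 5/13 -725/2314 1475/2314 -7 -5 E
5 90/173 18/37 -1773/6401 4779/6401 -6 -5 N
6 9/20 45/74 -27/185 1233/1480 -6 -4 W
7 18/41 90/197 -1701/8077 5463/8077 -7 -4 S
final -7 -5 E

n=0: pose=(-7,-5,E); sL=45/89, sR=5/13; mL=-725/2314, mR=1475/2314; mL+mR=375/1157 → advance +1; mR−mL=1100/1157 → turn +1·90°
n=1: pose=(-6,-5,N); sL=90/173, sR=18/37; mL=-1773/6401, mR=4779/6401; mL+mR=3006/6401 → advance +1; mR−mL=6552/6401 → turn +1·90°
n=2: pose=(-6,-4,W); sL=9/20, sR=45/74; mL=-27/185, mR=1233/1480; mL+mR=1017/1480 → advance +1; mR−mL=1449/1480 → turn +1·90°
n=3: pose=(-7,-4,S); sL=18/41, sR=90/197; mL=-1701/8077, mR=5463/8077; mL+mR=3762/8077 → advance +1; mR−mL=7164/8077 → turn +1·90°
n=4: pose=(-7,-5,E); sL=45/89, sR=5/13; mL=-725/2314, mR=1475/2314; mL+mR=375/1157 → advance +1; mR−mL=1100/1157 → turn +1·90°
n=5: pose=(-6,-5,N); sL=90/173, sR=18/37; mL=-1773/6401, mR=4779/6401; mL+mR=3006/6401 → advance +1; mR−mL=6552/6401 → turn +1·90°
n=6: pose=(-6,-4,W); sL=9/20, sR=45/74; mL=-27/185, mR=1233/1480; mL+mR=1017/1480 → advance +1; mR−mL=1449/1480 → turn +1·90°
n=7: pose=(-7,-4,S); sL=18/41, sR=90/197; mL=-1701/8077, mR=5463/8077; mL+mR=3762/8077 → advance +1; mR−mL=7164/8077 → turn +1·90°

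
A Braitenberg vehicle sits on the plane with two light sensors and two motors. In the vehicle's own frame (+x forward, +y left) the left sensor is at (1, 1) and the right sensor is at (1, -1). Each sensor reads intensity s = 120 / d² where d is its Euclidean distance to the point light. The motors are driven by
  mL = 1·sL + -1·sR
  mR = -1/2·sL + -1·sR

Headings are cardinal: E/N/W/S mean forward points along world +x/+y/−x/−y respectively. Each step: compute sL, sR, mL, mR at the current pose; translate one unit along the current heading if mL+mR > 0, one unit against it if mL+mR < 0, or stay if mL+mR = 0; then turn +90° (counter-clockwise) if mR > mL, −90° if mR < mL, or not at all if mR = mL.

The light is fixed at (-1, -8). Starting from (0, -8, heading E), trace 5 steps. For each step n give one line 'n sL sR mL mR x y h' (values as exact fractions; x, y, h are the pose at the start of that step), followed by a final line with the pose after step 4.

0 24 24 0 -36 0 -8 E
1 60 60 0 -90 -1 -8 S
2 120 24 96 -84 -1 -7 W
3 15 30 -15 -75/2 -2 -7 N
4 120 120 0 -180 -2 -8 E
final -3 -8 S

n=0: pose=(0,-8,E); sL=24, sR=24; mL=0, mR=-36; mL+mR=-36 → advance -1; mR−mL=-36 → turn -1·90°
n=1: pose=(-1,-8,S); sL=60, sR=60; mL=0, mR=-90; mL+mR=-90 → advance -1; mR−mL=-90 → turn -1·90°
n=2: pose=(-1,-7,W); sL=120, sR=24; mL=96, mR=-84; mL+mR=12 → advance +1; mR−mL=-180 → turn -1·90°
n=3: pose=(-2,-7,N); sL=15, sR=30; mL=-15, mR=-75/2; mL+mR=-105/2 → advance -1; mR−mL=-45/2 → turn -1·90°
n=4: pose=(-2,-8,E); sL=120, sR=120; mL=0, mR=-180; mL+mR=-180 → advance -1; mR−mL=-180 → turn -1·90°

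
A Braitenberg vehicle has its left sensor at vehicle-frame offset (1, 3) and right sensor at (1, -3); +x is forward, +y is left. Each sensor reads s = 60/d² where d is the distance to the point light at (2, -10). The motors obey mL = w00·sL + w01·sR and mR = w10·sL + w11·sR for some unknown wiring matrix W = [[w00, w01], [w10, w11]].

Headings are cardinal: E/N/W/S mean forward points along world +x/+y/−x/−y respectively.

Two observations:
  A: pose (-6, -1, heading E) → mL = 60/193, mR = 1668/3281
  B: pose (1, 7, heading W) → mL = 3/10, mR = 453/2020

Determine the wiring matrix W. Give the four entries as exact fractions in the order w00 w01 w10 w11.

obs A: pose=(-6,-1,E) → sL=60/193, sR=12/17, mL=60/193, mR=1668/3281
obs B: pose=(1,7,W) → sL=3/10, sR=15/101, mL=3/10, mR=453/2020
sensor matrix S = [[60/193, 12/17], [3/10, 15/101]]; det S = -274374/1656905
solve [mL_A; mL_B] = S·[w00; w01] and [mR_A; mR_B] = S·[w10; w11]:
  w00 = 1, w01 = 0, w10 = 1/2, w11 = 1/2

1 0 1/2 1/2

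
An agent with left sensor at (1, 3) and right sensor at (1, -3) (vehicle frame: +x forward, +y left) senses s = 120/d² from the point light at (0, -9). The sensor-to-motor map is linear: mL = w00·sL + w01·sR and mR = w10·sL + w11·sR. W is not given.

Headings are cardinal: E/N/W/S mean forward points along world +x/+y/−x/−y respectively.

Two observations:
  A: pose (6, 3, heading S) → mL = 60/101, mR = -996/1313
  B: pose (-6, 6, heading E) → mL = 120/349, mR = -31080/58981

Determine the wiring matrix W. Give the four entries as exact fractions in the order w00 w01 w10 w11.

1 0 -1/2 -1/2

obs A: pose=(6,3,S) → sL=60/101, sR=12/13, mL=60/101, mR=-996/1313
obs B: pose=(-6,6,E) → sL=120/349, sR=120/169, mL=120/349, mR=-31080/58981
sensor matrix S = [[60/101, 12/13], [120/349, 120/169]]; det S = 622080/5957081
solve [mL_A; mL_B] = S·[w00; w01] and [mR_A; mR_B] = S·[w10; w11]:
  w00 = 1, w01 = 0, w10 = -1/2, w11 = -1/2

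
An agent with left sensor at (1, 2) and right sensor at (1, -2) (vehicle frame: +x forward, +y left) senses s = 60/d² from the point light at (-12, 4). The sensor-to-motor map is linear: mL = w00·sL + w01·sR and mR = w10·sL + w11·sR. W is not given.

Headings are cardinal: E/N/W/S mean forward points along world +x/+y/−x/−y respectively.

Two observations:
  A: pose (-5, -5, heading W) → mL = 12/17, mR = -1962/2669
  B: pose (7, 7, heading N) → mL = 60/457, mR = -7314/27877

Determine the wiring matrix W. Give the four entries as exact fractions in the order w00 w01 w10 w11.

0 1 -1 -1/2

obs A: pose=(-5,-5,W) → sL=60/157, sR=12/17, mL=12/17, mR=-1962/2669
obs B: pose=(7,7,N) → sL=12/61, sR=60/457, mL=60/457, mR=-7314/27877
sensor matrix S = [[60/157, 12/17], [12/61, 60/457]]; det S = -6598656/74403713
solve [mL_A; mL_B] = S·[w00; w01] and [mR_A; mR_B] = S·[w10; w11]:
  w00 = 0, w01 = 1, w10 = -1, w11 = -1/2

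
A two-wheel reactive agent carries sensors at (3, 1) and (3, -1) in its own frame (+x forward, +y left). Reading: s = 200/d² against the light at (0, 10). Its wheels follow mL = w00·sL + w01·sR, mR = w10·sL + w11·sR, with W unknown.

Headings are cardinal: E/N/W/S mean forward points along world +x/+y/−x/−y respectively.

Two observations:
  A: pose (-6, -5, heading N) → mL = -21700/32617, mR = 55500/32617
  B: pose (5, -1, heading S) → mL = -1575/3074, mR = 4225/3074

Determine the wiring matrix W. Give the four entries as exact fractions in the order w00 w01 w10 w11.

obs A: pose=(-6,-5,N) → sL=200/193, sR=200/169, mL=-21700/32617, mR=55500/32617
obs B: pose=(5,-1,S) → sL=25/29, sR=50/53, mL=-1575/3074, mR=4225/3074
sensor matrix S = [[200/193, 200/169], [25/29, 50/53]]; det S = -2135000/50132329
solve [mL_A; mL_B] = S·[w00; w01] and [mR_A; mR_B] = S·[w10; w11]:
  w00 = 1/2, w01 = -1, w10 = 1/2, w11 = 1

1/2 -1 1/2 1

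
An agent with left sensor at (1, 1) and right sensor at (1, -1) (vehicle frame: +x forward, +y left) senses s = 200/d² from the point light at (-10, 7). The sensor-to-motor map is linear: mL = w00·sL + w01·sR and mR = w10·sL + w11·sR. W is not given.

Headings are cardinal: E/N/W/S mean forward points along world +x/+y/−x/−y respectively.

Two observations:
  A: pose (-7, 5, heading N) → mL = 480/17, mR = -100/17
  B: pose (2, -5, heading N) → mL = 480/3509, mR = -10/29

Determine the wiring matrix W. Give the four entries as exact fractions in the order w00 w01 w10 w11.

obs A: pose=(-7,5,N) → sL=40, sR=200/17, mL=480/17, mR=-100/17
obs B: pose=(2,-5,N) → sL=100/121, sR=20/29, mL=480/3509, mR=-10/29
sensor matrix S = [[40, 200/17], [100/121, 20/29]]; det S = 1065600/59653
solve [mL_A; mL_B] = S·[w00; w01] and [mR_A; mR_B] = S·[w10; w11]:
  w00 = 1, w01 = -1, w10 = 0, w11 = -1/2

1 -1 0 -1/2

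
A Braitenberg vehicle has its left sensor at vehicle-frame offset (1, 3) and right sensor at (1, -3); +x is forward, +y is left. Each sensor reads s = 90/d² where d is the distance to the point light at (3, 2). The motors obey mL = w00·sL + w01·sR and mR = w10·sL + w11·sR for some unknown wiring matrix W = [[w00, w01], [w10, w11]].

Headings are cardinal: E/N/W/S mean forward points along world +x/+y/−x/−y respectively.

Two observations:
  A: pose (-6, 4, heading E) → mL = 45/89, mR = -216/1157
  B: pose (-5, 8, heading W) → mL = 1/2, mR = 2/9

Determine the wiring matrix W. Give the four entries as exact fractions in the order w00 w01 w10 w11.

obs A: pose=(-6,4,E) → sL=90/89, sR=18/13, mL=45/89, mR=-216/1157
obs B: pose=(-5,8,W) → sL=1, sR=5/9, mL=1/2, mR=2/9
sensor matrix S = [[90/89, 18/13], [1, 5/9]]; det S = -952/1157
solve [mL_A; mL_B] = S·[w00; w01] and [mR_A; mR_B] = S·[w10; w11]:
  w00 = 1/2, w01 = 0, w10 = 1/2, w11 = -1/2

1/2 0 1/2 -1/2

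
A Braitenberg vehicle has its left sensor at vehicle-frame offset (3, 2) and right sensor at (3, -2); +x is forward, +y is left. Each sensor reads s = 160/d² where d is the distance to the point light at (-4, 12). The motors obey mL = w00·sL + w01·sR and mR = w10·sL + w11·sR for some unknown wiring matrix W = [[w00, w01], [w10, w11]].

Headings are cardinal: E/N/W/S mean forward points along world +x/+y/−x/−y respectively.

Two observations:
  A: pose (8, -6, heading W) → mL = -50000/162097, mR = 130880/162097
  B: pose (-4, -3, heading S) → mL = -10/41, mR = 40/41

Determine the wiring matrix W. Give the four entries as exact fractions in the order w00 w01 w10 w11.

1/2 -1 1 1

obs A: pose=(8,-6,W) → sL=160/481, sR=160/337, mL=-50000/162097, mR=130880/162097
obs B: pose=(-4,-3,S) → sL=20/41, sR=20/41, mL=-10/41, mR=40/41
sensor matrix S = [[160/481, 160/337], [20/41, 20/41]]; det S = -460800/6645977
solve [mL_A; mL_B] = S·[w00; w01] and [mR_A; mR_B] = S·[w10; w11]:
  w00 = 1/2, w01 = -1, w10 = 1, w11 = 1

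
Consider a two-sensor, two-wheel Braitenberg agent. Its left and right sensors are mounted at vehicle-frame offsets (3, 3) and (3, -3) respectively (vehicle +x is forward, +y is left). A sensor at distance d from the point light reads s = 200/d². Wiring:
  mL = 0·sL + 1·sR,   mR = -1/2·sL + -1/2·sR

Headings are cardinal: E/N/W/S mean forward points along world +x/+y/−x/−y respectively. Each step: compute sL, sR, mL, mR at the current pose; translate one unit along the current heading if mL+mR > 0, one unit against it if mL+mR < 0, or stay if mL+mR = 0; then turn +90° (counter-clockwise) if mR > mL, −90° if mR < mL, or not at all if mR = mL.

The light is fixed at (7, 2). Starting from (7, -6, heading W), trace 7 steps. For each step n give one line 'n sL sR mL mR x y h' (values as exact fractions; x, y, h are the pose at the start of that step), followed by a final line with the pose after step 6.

0 20/13 100/17 100/17 -820/221 7 -6 W
1 200/41 200/29 200/29 -7000/1189 6 -6 N
2 10 25/13 25/13 -155/26 6 -5 E
3 200/101 8/5 8/5 -904/505 5 -5 S
4 100/53 100/17 100/17 -3500/901 5 -4 W
5 40/9 200/9 200/9 -40/3 4 -4 N
6 50 25/8 25/8 -425/16 4 -3 E
final 3 -3 S

n=0: pose=(7,-6,W); sL=20/13, sR=100/17; mL=100/17, mR=-820/221; mL+mR=480/221 → advance +1; mR−mL=-2120/221 → turn -1·90°
n=1: pose=(6,-6,N); sL=200/41, sR=200/29; mL=200/29, mR=-7000/1189; mL+mR=1200/1189 → advance +1; mR−mL=-15200/1189 → turn -1·90°
n=2: pose=(6,-5,E); sL=10, sR=25/13; mL=25/13, mR=-155/26; mL+mR=-105/26 → advance -1; mR−mL=-205/26 → turn -1·90°
n=3: pose=(5,-5,S); sL=200/101, sR=8/5; mL=8/5, mR=-904/505; mL+mR=-96/505 → advance -1; mR−mL=-1712/505 → turn -1·90°
n=4: pose=(5,-4,W); sL=100/53, sR=100/17; mL=100/17, mR=-3500/901; mL+mR=1800/901 → advance +1; mR−mL=-8800/901 → turn -1·90°
n=5: pose=(4,-4,N); sL=40/9, sR=200/9; mL=200/9, mR=-40/3; mL+mR=80/9 → advance +1; mR−mL=-320/9 → turn -1·90°
n=6: pose=(4,-3,E); sL=50, sR=25/8; mL=25/8, mR=-425/16; mL+mR=-375/16 → advance -1; mR−mL=-475/16 → turn -1·90°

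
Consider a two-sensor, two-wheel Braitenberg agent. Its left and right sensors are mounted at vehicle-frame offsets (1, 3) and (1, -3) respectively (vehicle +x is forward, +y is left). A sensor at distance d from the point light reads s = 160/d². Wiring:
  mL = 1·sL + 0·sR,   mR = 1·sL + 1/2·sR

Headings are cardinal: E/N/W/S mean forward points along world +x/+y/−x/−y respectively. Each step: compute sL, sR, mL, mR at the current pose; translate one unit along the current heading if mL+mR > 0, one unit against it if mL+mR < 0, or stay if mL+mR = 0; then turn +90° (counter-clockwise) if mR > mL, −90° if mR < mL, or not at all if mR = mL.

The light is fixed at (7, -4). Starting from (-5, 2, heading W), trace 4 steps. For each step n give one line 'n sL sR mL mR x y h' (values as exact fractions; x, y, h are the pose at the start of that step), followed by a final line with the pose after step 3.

0 80/89 16/25 80/89 2712/2225 -5 2 W
1 32/25 160/281 32/25 10992/7025 -6 2 S
2 10/13 40/37 10/13 630/481 -6 1 E
3 160/261 160/117 160/261 4400/3393 -5 1 N
final -5 2 W

n=0: pose=(-5,2,W); sL=80/89, sR=16/25; mL=80/89, mR=2712/2225; mL+mR=4712/2225 → advance +1; mR−mL=8/25 → turn +1·90°
n=1: pose=(-6,2,S); sL=32/25, sR=160/281; mL=32/25, mR=10992/7025; mL+mR=19984/7025 → advance +1; mR−mL=80/281 → turn +1·90°
n=2: pose=(-6,1,E); sL=10/13, sR=40/37; mL=10/13, mR=630/481; mL+mR=1000/481 → advance +1; mR−mL=20/37 → turn +1·90°
n=3: pose=(-5,1,N); sL=160/261, sR=160/117; mL=160/261, mR=4400/3393; mL+mR=720/377 → advance +1; mR−mL=80/117 → turn +1·90°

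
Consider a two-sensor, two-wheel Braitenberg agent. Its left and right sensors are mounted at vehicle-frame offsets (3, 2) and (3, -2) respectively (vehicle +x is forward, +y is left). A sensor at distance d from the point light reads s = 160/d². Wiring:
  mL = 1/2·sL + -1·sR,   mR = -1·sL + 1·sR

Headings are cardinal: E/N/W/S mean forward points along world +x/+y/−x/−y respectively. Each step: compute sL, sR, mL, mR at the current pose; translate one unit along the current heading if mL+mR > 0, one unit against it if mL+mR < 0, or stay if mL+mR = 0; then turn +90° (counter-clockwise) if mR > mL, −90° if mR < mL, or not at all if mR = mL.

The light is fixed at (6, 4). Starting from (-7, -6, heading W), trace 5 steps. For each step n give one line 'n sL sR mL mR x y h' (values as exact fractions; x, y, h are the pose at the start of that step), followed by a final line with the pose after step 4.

0 2/5 1/2 -3/10 1/10 -7 -6 W
1 160/269 32/73 -2768/19637 -3072/19637 -6 -6 S
2 80/173 80/137 -8360/23701 2880/23701 -6 -5 W
3 32/45 160/313 -2192/14085 -2816/14085 -5 -5 S
4 20/37 20/29 -450/1073 160/1073 -5 -4 W
final -4 -4 S

n=0: pose=(-7,-6,W); sL=2/5, sR=1/2; mL=-3/10, mR=1/10; mL+mR=-1/5 → advance -1; mR−mL=2/5 → turn +1·90°
n=1: pose=(-6,-6,S); sL=160/269, sR=32/73; mL=-2768/19637, mR=-3072/19637; mL+mR=-80/269 → advance -1; mR−mL=-304/19637 → turn -1·90°
n=2: pose=(-6,-5,W); sL=80/173, sR=80/137; mL=-8360/23701, mR=2880/23701; mL+mR=-40/173 → advance -1; mR−mL=11240/23701 → turn +1·90°
n=3: pose=(-5,-5,S); sL=32/45, sR=160/313; mL=-2192/14085, mR=-2816/14085; mL+mR=-16/45 → advance -1; mR−mL=-208/4695 → turn -1·90°
n=4: pose=(-5,-4,W); sL=20/37, sR=20/29; mL=-450/1073, mR=160/1073; mL+mR=-10/37 → advance -1; mR−mL=610/1073 → turn +1·90°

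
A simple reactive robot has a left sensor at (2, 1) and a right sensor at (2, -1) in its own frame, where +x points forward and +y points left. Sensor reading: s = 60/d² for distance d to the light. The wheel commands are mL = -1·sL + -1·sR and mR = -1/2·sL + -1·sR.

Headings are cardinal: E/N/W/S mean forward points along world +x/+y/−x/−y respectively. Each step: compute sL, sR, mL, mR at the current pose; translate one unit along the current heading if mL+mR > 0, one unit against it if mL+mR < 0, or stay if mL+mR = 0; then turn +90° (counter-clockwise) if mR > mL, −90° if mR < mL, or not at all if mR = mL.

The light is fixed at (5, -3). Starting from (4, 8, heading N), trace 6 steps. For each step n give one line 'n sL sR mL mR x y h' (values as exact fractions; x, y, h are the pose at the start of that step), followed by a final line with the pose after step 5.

n=0: pose=(4,8,N); sL=60/173, sR=60/169; mL=-20520/29237, mR=-15450/29237; mL+mR=-35970/29237 → advance -1; mR−mL=30/173 → turn +1·90°
n=1: pose=(4,7,W); sL=2/3, sR=6/13; mL=-44/39, mR=-31/39; mL+mR=-25/13 → advance -1; mR−mL=1/3 → turn +1·90°
n=2: pose=(5,7,S); sL=12/13, sR=12/13; mL=-24/13, mR=-18/13; mL+mR=-42/13 → advance -1; mR−mL=6/13 → turn +1·90°
n=3: pose=(5,8,E); sL=15/37, sR=15/26; mL=-945/962, mR=-375/481; mL+mR=-1695/962 → advance -1; mR−mL=15/74 → turn +1·90°
n=4: pose=(4,8,N); sL=60/173, sR=60/169; mL=-20520/29237, mR=-15450/29237; mL+mR=-35970/29237 → advance -1; mR−mL=30/173 → turn +1·90°
n=5: pose=(4,7,W); sL=2/3, sR=6/13; mL=-44/39, mR=-31/39; mL+mR=-25/13 → advance -1; mR−mL=1/3 → turn +1·90°

0 60/173 60/169 -20520/29237 -15450/29237 4 8 N
1 2/3 6/13 -44/39 -31/39 4 7 W
2 12/13 12/13 -24/13 -18/13 5 7 S
3 15/37 15/26 -945/962 -375/481 5 8 E
4 60/173 60/169 -20520/29237 -15450/29237 4 8 N
5 2/3 6/13 -44/39 -31/39 4 7 W
final 5 7 S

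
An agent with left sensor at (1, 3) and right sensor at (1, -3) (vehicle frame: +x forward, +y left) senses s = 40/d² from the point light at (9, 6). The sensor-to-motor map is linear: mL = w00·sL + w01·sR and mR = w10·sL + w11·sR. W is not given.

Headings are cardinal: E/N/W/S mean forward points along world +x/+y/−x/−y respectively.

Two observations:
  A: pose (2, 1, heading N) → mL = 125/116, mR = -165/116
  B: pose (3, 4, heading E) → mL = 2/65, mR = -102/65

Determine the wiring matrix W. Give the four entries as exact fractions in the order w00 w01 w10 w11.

-1/2 1 -1/2 -1

obs A: pose=(2,1,N) → sL=10/29, sR=5/4, mL=125/116, mR=-165/116
obs B: pose=(3,4,E) → sL=20/13, sR=4/5, mL=2/65, mR=-102/65
sensor matrix S = [[10/29, 5/4], [20/13, 4/5]]; det S = -621/377
solve [mL_A; mL_B] = S·[w00; w01] and [mR_A; mR_B] = S·[w10; w11]:
  w00 = -1/2, w01 = 1, w10 = -1/2, w11 = -1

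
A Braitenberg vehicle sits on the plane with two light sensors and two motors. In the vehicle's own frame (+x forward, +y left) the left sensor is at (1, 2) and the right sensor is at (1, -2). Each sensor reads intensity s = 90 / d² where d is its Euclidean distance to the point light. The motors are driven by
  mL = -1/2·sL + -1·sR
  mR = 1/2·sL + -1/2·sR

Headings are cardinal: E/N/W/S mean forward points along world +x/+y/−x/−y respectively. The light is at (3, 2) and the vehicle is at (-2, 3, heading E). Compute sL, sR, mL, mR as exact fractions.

18/5 90/17 -603/85 -72/85

left sensor world pos  = (-1, 5); dL² = 25
right sensor world pos = (-1, 1); dR² = 17
sL = 90/25 = 18/5
sR = 90/17 = 90/17
mL = -1/2·sL + -1·sR = -603/85
mR = 1/2·sL + -1/2·sR = -72/85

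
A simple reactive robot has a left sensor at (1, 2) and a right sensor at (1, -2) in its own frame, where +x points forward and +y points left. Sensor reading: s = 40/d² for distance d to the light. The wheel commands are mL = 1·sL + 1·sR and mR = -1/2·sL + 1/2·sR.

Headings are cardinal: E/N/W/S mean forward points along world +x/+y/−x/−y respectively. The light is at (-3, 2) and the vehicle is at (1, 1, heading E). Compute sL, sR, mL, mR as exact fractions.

left sensor world pos  = (2, 3); dL² = 26
right sensor world pos = (2, -1); dR² = 34
sL = 40/26 = 20/13
sR = 40/34 = 20/17
mL = 1·sL + 1·sR = 600/221
mR = -1/2·sL + 1/2·sR = -40/221

20/13 20/17 600/221 -40/221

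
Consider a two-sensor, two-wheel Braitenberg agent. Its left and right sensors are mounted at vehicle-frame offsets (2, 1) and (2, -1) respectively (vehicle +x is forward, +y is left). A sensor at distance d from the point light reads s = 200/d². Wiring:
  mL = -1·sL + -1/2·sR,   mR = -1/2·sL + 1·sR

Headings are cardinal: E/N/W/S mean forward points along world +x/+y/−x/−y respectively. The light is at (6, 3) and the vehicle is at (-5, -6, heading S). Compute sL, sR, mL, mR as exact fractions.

left sensor world pos  = (-4, -8); dL² = 221
right sensor world pos = (-6, -8); dR² = 265
sL = 200/221 = 200/221
sR = 200/265 = 40/53
mL = -1·sL + -1/2·sR = -15020/11713
mR = -1/2·sL + 1·sR = 3540/11713

200/221 40/53 -15020/11713 3540/11713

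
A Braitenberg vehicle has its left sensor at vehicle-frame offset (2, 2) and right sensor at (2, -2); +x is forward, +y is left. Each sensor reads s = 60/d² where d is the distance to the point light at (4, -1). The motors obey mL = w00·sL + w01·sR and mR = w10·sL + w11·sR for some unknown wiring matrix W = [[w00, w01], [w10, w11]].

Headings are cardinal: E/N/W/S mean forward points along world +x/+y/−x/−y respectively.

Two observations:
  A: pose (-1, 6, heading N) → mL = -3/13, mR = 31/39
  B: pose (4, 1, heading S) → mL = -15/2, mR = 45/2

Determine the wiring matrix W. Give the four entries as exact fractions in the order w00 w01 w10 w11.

obs A: pose=(-1,6,N) → sL=6/13, sR=2/3, mL=-3/13, mR=31/39
obs B: pose=(4,1,S) → sL=15, sR=15, mL=-15/2, mR=45/2
sensor matrix S = [[6/13, 2/3], [15, 15]]; det S = -40/13
solve [mL_A; mL_B] = S·[w00; w01] and [mR_A; mR_B] = S·[w10; w11]:
  w00 = -1/2, w01 = 0, w10 = 1, w11 = 1/2

-1/2 0 1 1/2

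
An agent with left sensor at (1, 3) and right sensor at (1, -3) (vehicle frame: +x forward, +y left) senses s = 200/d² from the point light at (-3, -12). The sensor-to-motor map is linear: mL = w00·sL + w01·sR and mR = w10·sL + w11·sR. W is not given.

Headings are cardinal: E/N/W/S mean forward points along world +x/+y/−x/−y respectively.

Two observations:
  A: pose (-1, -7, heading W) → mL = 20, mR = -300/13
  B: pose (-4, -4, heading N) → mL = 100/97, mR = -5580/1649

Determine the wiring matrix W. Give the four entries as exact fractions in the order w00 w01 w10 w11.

1/2 0 -1/2 -1

obs A: pose=(-1,-7,W) → sL=40, sR=40/13, mL=20, mR=-300/13
obs B: pose=(-4,-4,N) → sL=200/97, sR=40/17, mL=100/97, mR=-5580/1649
sensor matrix S = [[40, 40/13], [200/97, 40/17]]; det S = 1881600/21437
solve [mL_A; mL_B] = S·[w00; w01] and [mR_A; mR_B] = S·[w10; w11]:
  w00 = 1/2, w01 = 0, w10 = -1/2, w11 = -1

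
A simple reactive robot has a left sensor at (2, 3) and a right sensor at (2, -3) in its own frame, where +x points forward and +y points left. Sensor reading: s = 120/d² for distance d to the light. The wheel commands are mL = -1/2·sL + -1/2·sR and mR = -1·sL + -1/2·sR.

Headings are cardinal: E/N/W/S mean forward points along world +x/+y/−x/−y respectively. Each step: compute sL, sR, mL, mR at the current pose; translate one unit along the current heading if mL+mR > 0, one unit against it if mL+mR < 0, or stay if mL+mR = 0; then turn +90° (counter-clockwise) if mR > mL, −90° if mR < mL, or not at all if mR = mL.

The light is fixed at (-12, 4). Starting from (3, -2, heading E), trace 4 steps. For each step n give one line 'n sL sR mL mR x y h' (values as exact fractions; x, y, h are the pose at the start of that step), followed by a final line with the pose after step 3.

0 60/149 12/37 -2004/5513 -3114/5513 3 -2 E
1 120/353 24/37 -6456/13061 -8676/13061 2 -2 S
2 15/26 30/37 -1335/1924 -945/962 2 -1 W
3 40/51 40/111 -360/629 -1820/1887 3 -1 N
final 3 -2 E

n=0: pose=(3,-2,E); sL=60/149, sR=12/37; mL=-2004/5513, mR=-3114/5513; mL+mR=-5118/5513 → advance -1; mR−mL=-30/149 → turn -1·90°
n=1: pose=(2,-2,S); sL=120/353, sR=24/37; mL=-6456/13061, mR=-8676/13061; mL+mR=-15132/13061 → advance -1; mR−mL=-60/353 → turn -1·90°
n=2: pose=(2,-1,W); sL=15/26, sR=30/37; mL=-1335/1924, mR=-945/962; mL+mR=-3225/1924 → advance -1; mR−mL=-15/52 → turn -1·90°
n=3: pose=(3,-1,N); sL=40/51, sR=40/111; mL=-360/629, mR=-1820/1887; mL+mR=-2900/1887 → advance -1; mR−mL=-20/51 → turn -1·90°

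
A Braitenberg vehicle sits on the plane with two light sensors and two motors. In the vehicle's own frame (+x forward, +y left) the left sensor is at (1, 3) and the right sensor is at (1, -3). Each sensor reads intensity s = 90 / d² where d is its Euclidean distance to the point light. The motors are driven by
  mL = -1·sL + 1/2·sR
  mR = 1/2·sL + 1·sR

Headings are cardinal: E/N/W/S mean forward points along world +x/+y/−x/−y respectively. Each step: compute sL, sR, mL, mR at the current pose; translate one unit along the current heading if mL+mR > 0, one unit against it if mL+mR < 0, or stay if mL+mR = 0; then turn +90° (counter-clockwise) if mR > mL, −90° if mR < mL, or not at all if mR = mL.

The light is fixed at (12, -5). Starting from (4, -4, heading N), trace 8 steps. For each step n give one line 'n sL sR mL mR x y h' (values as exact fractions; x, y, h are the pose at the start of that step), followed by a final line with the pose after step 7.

0 18/25 90/29 603/725 2511/725 4 -4 N
1 45/41 45/53 -2925/4346 6075/4346 4 -3 W
2 90/37 18/29 -2277/1073 1971/1073 3 -3 S
3 9/10 45/32 -63/320 297/160 3 -2 E
4 90/137 90/41 2475/5617 14175/5617 4 -2 N
5 45/41 9/13 -801/1066 1323/1066 4 -1 W
6 2 10/17 -29/17 27/17 3 -1 S
7 45/64 45/34 -45/1088 3645/2176 3 0 E
final 4 0 N

n=0: pose=(4,-4,N); sL=18/25, sR=90/29; mL=603/725, mR=2511/725; mL+mR=3114/725 → advance +1; mR−mL=1908/725 → turn +1·90°
n=1: pose=(4,-3,W); sL=45/41, sR=45/53; mL=-2925/4346, mR=6075/4346; mL+mR=1575/2173 → advance +1; mR−mL=4500/2173 → turn +1·90°
n=2: pose=(3,-3,S); sL=90/37, sR=18/29; mL=-2277/1073, mR=1971/1073; mL+mR=-306/1073 → advance -1; mR−mL=4248/1073 → turn +1·90°
n=3: pose=(3,-2,E); sL=9/10, sR=45/32; mL=-63/320, mR=297/160; mL+mR=531/320 → advance +1; mR−mL=657/320 → turn +1·90°
n=4: pose=(4,-2,N); sL=90/137, sR=90/41; mL=2475/5617, mR=14175/5617; mL+mR=16650/5617 → advance +1; mR−mL=11700/5617 → turn +1·90°
n=5: pose=(4,-1,W); sL=45/41, sR=9/13; mL=-801/1066, mR=1323/1066; mL+mR=261/533 → advance +1; mR−mL=1062/533 → turn +1·90°
n=6: pose=(3,-1,S); sL=2, sR=10/17; mL=-29/17, mR=27/17; mL+mR=-2/17 → advance -1; mR−mL=56/17 → turn +1·90°
n=7: pose=(3,0,E); sL=45/64, sR=45/34; mL=-45/1088, mR=3645/2176; mL+mR=3555/2176 → advance +1; mR−mL=3735/2176 → turn +1·90°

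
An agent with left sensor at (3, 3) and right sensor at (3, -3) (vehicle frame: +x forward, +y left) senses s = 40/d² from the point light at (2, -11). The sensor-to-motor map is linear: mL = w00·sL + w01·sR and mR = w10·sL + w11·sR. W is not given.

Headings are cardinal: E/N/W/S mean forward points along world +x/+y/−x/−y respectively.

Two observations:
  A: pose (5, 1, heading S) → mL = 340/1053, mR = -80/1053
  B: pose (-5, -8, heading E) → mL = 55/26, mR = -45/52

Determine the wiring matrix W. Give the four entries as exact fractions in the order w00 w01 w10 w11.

obs A: pose=(5,1,S) → sL=40/117, sR=40/81, mL=340/1053, mR=-80/1053
obs B: pose=(-5,-8,E) → sL=10/13, sR=5/2, mL=55/26, mR=-45/52
sensor matrix S = [[40/117, 40/81], [10/13, 5/2]]; det S = 500/1053
solve [mL_A; mL_B] = S·[w00; w01] and [mR_A; mR_B] = S·[w10; w11]:
  w00 = -1/2, w01 = 1, w10 = 1/2, w11 = -1/2

-1/2 1 1/2 -1/2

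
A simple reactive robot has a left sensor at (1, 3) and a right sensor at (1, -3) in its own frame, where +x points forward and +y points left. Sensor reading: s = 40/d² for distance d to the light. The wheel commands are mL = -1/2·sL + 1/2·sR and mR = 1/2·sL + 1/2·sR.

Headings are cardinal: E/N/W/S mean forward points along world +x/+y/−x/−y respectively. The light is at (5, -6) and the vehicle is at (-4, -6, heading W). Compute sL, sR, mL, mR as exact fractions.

40/109 40/109 0 40/109

left sensor world pos  = (-5, -9); dL² = 109
right sensor world pos = (-5, -3); dR² = 109
sL = 40/109 = 40/109
sR = 40/109 = 40/109
mL = -1/2·sL + 1/2·sR = 0
mR = 1/2·sL + 1/2·sR = 40/109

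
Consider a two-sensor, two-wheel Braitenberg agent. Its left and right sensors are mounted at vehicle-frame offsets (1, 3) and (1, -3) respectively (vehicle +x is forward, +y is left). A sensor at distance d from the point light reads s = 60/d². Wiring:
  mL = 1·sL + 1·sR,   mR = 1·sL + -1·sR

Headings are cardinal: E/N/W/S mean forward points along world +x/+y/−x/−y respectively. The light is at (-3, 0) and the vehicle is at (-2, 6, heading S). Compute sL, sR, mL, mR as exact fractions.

left sensor world pos  = (1, 5); dL² = 41
right sensor world pos = (-5, 5); dR² = 29
sL = 60/41 = 60/41
sR = 60/29 = 60/29
mL = 1·sL + 1·sR = 4200/1189
mR = 1·sL + -1·sR = -720/1189

60/41 60/29 4200/1189 -720/1189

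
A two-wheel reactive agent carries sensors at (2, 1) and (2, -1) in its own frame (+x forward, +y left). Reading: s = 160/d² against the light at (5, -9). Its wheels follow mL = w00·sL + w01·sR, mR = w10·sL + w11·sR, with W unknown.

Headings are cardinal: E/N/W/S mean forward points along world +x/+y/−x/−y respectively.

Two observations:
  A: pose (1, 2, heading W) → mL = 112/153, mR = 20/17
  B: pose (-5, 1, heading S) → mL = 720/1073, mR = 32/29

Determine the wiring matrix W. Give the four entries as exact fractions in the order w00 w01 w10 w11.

1 -1/2 1 0

obs A: pose=(1,2,W) → sL=20/17, sR=8/9, mL=112/153, mR=20/17
obs B: pose=(-5,1,S) → sL=32/29, sR=32/37, mL=720/1073, mR=32/29
sensor matrix S = [[20/17, 8/9], [32/29, 32/37]]; det S = 6016/164169
solve [mL_A; mL_B] = S·[w00; w01] and [mR_A; mR_B] = S·[w10; w11]:
  w00 = 1, w01 = -1/2, w10 = 1, w11 = 0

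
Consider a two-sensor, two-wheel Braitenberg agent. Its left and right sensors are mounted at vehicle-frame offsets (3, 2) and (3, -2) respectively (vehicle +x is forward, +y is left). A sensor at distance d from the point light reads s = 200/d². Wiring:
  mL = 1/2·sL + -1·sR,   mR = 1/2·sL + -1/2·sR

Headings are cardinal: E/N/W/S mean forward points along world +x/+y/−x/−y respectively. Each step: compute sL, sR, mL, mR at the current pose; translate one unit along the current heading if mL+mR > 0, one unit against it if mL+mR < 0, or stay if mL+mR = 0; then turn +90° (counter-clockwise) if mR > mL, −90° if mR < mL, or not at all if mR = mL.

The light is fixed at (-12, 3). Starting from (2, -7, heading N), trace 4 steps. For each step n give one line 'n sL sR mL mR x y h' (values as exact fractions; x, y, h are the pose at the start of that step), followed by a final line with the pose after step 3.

0 200/193 40/61 -1620/11773 2240/11773 2 -7 N
1 100/121 20/17 -1570/2057 -360/2057 2 -6 W
2 200/433 200/313 -55300/135529 -12000/135529 3 -6 S
3 5/9 25/53 -185/954 20/477 3 -5 E
final 2 -5 N

n=0: pose=(2,-7,N); sL=200/193, sR=40/61; mL=-1620/11773, mR=2240/11773; mL+mR=620/11773 → advance +1; mR−mL=20/61 → turn +1·90°
n=1: pose=(2,-6,W); sL=100/121, sR=20/17; mL=-1570/2057, mR=-360/2057; mL+mR=-1930/2057 → advance -1; mR−mL=10/17 → turn +1·90°
n=2: pose=(3,-6,S); sL=200/433, sR=200/313; mL=-55300/135529, mR=-12000/135529; mL+mR=-67300/135529 → advance -1; mR−mL=100/313 → turn +1·90°
n=3: pose=(3,-5,E); sL=5/9, sR=25/53; mL=-185/954, mR=20/477; mL+mR=-145/954 → advance -1; mR−mL=25/106 → turn +1·90°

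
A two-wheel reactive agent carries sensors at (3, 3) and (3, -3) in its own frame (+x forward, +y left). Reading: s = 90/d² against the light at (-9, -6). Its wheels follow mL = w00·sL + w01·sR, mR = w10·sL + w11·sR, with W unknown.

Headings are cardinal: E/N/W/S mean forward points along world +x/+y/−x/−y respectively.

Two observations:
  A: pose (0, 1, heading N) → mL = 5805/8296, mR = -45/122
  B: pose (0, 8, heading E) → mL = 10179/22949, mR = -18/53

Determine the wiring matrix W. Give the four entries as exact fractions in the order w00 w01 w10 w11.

obs A: pose=(0,1,N) → sL=45/68, sR=45/122, mL=5805/8296, mR=-45/122
obs B: pose=(0,8,E) → sL=90/433, sR=18/53, mL=10179/22949, mR=-18/53
sensor matrix S = [[45/68, 45/122], [90/433, 18/53]]; det S = 7048215/47596226
solve [mL_A; mL_B] = S·[w00; w01] and [mR_A; mR_B] = S·[w10; w11]:
  w00 = 1/2, w01 = 1, w10 = 0, w11 = -1

1/2 1 0 -1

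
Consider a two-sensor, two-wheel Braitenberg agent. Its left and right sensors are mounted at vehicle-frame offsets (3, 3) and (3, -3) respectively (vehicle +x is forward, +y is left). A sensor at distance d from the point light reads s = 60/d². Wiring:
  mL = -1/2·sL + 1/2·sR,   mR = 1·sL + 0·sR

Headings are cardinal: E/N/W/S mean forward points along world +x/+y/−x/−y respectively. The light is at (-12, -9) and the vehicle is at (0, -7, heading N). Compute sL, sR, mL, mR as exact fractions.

left sensor world pos  = (-3, -4); dL² = 106
right sensor world pos = (3, -4); dR² = 250
sL = 60/106 = 30/53
sR = 60/250 = 6/25
mL = -1/2·sL + 1/2·sR = -216/1325
mR = 1·sL + 0·sR = 30/53

30/53 6/25 -216/1325 30/53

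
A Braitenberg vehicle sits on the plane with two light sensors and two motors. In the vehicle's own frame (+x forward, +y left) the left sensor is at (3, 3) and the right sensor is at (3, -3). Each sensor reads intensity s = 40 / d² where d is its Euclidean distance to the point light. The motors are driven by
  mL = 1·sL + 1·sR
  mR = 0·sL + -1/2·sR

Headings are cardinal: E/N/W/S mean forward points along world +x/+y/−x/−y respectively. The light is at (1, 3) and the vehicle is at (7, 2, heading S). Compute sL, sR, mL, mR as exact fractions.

40/97 8/5 976/485 -4/5

left sensor world pos  = (10, -1); dL² = 97
right sensor world pos = (4, -1); dR² = 25
sL = 40/97 = 40/97
sR = 40/25 = 8/5
mL = 1·sL + 1·sR = 976/485
mR = 0·sL + -1/2·sR = -4/5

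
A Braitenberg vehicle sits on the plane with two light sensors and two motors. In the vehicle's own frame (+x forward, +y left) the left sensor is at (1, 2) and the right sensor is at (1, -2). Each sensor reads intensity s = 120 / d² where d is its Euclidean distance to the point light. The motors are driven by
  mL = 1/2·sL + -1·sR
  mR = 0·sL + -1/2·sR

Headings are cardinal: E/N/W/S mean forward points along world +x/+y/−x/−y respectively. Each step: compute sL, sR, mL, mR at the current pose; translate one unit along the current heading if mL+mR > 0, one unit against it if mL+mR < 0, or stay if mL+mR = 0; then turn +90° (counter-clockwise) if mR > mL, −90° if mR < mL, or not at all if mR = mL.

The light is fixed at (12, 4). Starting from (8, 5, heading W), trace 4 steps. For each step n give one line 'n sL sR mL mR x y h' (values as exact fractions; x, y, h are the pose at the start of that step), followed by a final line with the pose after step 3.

n=0: pose=(8,5,W); sL=60/13, sR=60/17; mL=-270/221, mR=-30/17; mL+mR=-660/221 → advance -1; mR−mL=-120/221 → turn -1·90°
n=1: pose=(9,5,N); sL=120/29, sR=24; mL=-636/29, mR=-12; mL+mR=-984/29 → advance -1; mR−mL=288/29 → turn +1·90°
n=2: pose=(9,4,W); sL=6, sR=6; mL=-3, mR=-3; mL+mR=-6 → advance -1; mR−mL=0 → turn +0·90°
n=3: pose=(10,4,W); sL=120/13, sR=120/13; mL=-60/13, mR=-60/13; mL+mR=-120/13 → advance -1; mR−mL=0 → turn +0·90°

0 60/13 60/17 -270/221 -30/17 8 5 W
1 120/29 24 -636/29 -12 9 5 N
2 6 6 -3 -3 9 4 W
3 120/13 120/13 -60/13 -60/13 10 4 W
final 11 4 W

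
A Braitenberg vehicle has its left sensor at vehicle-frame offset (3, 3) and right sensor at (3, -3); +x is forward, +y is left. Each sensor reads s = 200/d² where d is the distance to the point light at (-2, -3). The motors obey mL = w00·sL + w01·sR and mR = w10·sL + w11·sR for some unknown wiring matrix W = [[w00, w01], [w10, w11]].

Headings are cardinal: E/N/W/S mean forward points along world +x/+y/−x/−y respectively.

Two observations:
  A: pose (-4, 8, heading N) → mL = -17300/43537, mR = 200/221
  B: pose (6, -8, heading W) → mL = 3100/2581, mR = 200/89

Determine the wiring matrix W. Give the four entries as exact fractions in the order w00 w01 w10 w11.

obs A: pose=(-4,8,N) → sL=200/221, sR=200/197, mL=-17300/43537, mR=200/221
obs B: pose=(6,-8,W) → sL=200/89, sR=200/29, mL=3100/2581, mR=200/89
sensor matrix S = [[200/221, 200/197], [200/89, 200/29]]; det S = 444960000/112368997
solve [mL_A; mL_B] = S·[w00; w01] and [mR_A; mR_B] = S·[w10; w11]:
  w00 = -1, w01 = 1/2, w10 = 1, w11 = 0

-1 1/2 1 0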